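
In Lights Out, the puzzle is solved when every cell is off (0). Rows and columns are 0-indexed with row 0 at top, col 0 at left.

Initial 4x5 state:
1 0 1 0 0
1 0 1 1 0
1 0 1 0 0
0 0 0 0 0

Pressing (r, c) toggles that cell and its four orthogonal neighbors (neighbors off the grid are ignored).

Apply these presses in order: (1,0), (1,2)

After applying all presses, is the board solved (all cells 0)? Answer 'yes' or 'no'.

After press 1 at (1,0):
0 0 1 0 0
0 1 1 1 0
0 0 1 0 0
0 0 0 0 0

After press 2 at (1,2):
0 0 0 0 0
0 0 0 0 0
0 0 0 0 0
0 0 0 0 0

Lights still on: 0

Answer: yes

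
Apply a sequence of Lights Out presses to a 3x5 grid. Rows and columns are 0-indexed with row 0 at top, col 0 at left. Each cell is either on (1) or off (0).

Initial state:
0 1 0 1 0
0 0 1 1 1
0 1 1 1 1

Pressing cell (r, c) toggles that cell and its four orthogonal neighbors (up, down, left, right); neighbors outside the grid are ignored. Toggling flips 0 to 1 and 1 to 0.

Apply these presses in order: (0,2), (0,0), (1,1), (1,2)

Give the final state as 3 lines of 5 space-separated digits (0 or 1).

After press 1 at (0,2):
0 0 1 0 0
0 0 0 1 1
0 1 1 1 1

After press 2 at (0,0):
1 1 1 0 0
1 0 0 1 1
0 1 1 1 1

After press 3 at (1,1):
1 0 1 0 0
0 1 1 1 1
0 0 1 1 1

After press 4 at (1,2):
1 0 0 0 0
0 0 0 0 1
0 0 0 1 1

Answer: 1 0 0 0 0
0 0 0 0 1
0 0 0 1 1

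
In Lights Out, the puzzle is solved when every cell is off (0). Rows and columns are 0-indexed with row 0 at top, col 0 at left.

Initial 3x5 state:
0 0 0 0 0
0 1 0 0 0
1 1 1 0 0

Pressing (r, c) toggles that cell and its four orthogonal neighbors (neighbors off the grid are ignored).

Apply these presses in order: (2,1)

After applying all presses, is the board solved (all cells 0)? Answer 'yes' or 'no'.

After press 1 at (2,1):
0 0 0 0 0
0 0 0 0 0
0 0 0 0 0

Lights still on: 0

Answer: yes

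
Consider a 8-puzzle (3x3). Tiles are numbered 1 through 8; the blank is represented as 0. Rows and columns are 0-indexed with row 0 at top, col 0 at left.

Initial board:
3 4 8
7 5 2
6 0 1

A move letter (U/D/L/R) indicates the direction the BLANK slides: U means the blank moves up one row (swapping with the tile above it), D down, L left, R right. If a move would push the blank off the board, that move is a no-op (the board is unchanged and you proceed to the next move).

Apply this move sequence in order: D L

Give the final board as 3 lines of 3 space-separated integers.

Answer: 3 4 8
7 5 2
0 6 1

Derivation:
After move 1 (D):
3 4 8
7 5 2
6 0 1

After move 2 (L):
3 4 8
7 5 2
0 6 1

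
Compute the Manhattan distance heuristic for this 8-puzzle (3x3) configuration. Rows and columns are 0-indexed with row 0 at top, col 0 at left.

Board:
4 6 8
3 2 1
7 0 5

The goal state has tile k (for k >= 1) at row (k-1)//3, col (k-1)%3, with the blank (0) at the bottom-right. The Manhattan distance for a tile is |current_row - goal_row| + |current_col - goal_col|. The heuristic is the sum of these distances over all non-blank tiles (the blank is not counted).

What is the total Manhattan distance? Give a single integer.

Tile 4: (0,0)->(1,0) = 1
Tile 6: (0,1)->(1,2) = 2
Tile 8: (0,2)->(2,1) = 3
Tile 3: (1,0)->(0,2) = 3
Tile 2: (1,1)->(0,1) = 1
Tile 1: (1,2)->(0,0) = 3
Tile 7: (2,0)->(2,0) = 0
Tile 5: (2,2)->(1,1) = 2
Sum: 1 + 2 + 3 + 3 + 1 + 3 + 0 + 2 = 15

Answer: 15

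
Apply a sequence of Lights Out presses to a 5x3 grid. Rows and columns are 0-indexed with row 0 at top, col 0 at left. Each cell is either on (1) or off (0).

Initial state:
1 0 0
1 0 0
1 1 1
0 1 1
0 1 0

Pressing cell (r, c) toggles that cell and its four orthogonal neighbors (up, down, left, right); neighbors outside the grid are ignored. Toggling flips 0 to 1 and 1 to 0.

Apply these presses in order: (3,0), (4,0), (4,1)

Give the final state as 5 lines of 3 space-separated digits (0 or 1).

Answer: 1 0 0
1 0 0
0 1 1
0 1 1
1 1 1

Derivation:
After press 1 at (3,0):
1 0 0
1 0 0
0 1 1
1 0 1
1 1 0

After press 2 at (4,0):
1 0 0
1 0 0
0 1 1
0 0 1
0 0 0

After press 3 at (4,1):
1 0 0
1 0 0
0 1 1
0 1 1
1 1 1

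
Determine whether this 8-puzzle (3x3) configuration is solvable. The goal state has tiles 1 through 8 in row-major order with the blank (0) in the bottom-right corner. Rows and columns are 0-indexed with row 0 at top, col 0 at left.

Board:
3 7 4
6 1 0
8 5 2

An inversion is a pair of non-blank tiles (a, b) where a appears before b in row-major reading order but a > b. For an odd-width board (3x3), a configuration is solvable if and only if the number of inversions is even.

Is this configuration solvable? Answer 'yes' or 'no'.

Answer: no

Derivation:
Inversions (pairs i<j in row-major order where tile[i] > tile[j] > 0): 15
15 is odd, so the puzzle is not solvable.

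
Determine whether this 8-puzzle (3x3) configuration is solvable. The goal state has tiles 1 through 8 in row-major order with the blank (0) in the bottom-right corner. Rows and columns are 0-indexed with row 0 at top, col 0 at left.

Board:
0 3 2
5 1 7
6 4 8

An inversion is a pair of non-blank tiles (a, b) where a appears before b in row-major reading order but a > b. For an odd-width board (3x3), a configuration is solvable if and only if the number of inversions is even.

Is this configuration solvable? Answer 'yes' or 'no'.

Answer: yes

Derivation:
Inversions (pairs i<j in row-major order where tile[i] > tile[j] > 0): 8
8 is even, so the puzzle is solvable.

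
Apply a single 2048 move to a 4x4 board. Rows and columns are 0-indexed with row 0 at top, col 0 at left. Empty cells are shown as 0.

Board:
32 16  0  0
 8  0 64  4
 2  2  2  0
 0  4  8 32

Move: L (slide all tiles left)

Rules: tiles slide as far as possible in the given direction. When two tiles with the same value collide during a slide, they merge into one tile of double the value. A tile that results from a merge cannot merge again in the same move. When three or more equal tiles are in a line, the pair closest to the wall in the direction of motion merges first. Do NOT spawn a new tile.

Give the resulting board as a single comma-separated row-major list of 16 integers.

Slide left:
row 0: [32, 16, 0, 0] -> [32, 16, 0, 0]
row 1: [8, 0, 64, 4] -> [8, 64, 4, 0]
row 2: [2, 2, 2, 0] -> [4, 2, 0, 0]
row 3: [0, 4, 8, 32] -> [4, 8, 32, 0]

Answer: 32, 16, 0, 0, 8, 64, 4, 0, 4, 2, 0, 0, 4, 8, 32, 0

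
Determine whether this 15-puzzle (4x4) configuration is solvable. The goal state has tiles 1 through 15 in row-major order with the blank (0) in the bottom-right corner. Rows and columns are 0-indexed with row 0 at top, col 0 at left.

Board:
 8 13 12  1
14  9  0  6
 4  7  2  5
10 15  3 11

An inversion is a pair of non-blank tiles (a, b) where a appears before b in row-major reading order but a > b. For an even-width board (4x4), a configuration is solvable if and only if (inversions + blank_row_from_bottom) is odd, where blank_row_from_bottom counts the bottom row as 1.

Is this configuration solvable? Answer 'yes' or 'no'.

Inversions: 56
Blank is in row 1 (0-indexed from top), which is row 3 counting from the bottom (bottom = 1).
56 + 3 = 59, which is odd, so the puzzle is solvable.

Answer: yes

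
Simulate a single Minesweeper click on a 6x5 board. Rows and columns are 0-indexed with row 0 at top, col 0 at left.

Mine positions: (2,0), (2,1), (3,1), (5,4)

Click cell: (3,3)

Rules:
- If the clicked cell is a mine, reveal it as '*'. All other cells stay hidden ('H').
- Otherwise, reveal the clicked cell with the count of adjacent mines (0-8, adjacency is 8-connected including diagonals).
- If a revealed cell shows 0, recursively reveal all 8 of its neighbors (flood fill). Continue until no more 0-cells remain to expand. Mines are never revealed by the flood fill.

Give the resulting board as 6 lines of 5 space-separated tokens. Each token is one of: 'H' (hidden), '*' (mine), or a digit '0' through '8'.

0 0 0 0 0
2 2 1 0 0
H H 2 0 0
H H 2 0 0
H H 1 1 1
H H H H H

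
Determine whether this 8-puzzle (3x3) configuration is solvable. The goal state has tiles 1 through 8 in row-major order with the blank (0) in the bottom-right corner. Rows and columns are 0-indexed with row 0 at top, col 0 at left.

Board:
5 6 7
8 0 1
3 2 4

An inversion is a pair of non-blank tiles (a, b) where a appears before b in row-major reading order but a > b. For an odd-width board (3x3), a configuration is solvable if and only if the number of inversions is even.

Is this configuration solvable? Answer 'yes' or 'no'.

Inversions (pairs i<j in row-major order where tile[i] > tile[j] > 0): 17
17 is odd, so the puzzle is not solvable.

Answer: no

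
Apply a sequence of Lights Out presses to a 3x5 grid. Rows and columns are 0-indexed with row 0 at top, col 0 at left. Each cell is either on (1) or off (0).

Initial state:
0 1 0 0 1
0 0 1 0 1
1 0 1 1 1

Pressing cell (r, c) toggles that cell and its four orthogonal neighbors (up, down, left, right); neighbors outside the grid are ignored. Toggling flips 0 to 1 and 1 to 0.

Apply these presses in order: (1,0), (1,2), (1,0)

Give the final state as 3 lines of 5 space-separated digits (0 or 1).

Answer: 0 1 1 0 1
0 1 0 1 1
1 0 0 1 1

Derivation:
After press 1 at (1,0):
1 1 0 0 1
1 1 1 0 1
0 0 1 1 1

After press 2 at (1,2):
1 1 1 0 1
1 0 0 1 1
0 0 0 1 1

After press 3 at (1,0):
0 1 1 0 1
0 1 0 1 1
1 0 0 1 1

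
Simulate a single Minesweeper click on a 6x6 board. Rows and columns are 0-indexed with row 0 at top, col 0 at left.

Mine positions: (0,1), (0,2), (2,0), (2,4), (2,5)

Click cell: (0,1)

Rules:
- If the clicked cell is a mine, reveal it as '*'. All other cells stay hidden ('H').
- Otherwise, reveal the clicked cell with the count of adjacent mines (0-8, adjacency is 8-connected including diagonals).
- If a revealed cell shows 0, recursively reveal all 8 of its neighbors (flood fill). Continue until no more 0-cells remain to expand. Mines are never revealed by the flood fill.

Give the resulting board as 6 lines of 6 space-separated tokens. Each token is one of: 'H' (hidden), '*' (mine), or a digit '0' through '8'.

H * H H H H
H H H H H H
H H H H H H
H H H H H H
H H H H H H
H H H H H H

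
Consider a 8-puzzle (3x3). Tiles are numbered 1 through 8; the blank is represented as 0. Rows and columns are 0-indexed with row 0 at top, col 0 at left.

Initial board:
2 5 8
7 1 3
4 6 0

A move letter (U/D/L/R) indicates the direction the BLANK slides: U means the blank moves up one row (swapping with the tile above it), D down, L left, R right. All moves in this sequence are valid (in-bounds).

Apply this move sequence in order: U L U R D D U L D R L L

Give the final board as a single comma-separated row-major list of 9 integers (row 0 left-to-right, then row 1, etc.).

After move 1 (U):
2 5 8
7 1 0
4 6 3

After move 2 (L):
2 5 8
7 0 1
4 6 3

After move 3 (U):
2 0 8
7 5 1
4 6 3

After move 4 (R):
2 8 0
7 5 1
4 6 3

After move 5 (D):
2 8 1
7 5 0
4 6 3

After move 6 (D):
2 8 1
7 5 3
4 6 0

After move 7 (U):
2 8 1
7 5 0
4 6 3

After move 8 (L):
2 8 1
7 0 5
4 6 3

After move 9 (D):
2 8 1
7 6 5
4 0 3

After move 10 (R):
2 8 1
7 6 5
4 3 0

After move 11 (L):
2 8 1
7 6 5
4 0 3

After move 12 (L):
2 8 1
7 6 5
0 4 3

Answer: 2, 8, 1, 7, 6, 5, 0, 4, 3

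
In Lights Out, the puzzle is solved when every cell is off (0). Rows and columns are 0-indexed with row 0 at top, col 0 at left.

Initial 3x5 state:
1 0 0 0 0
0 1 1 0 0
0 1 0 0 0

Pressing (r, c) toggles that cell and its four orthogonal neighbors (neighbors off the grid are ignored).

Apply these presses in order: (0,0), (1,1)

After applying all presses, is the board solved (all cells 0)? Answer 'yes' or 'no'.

After press 1 at (0,0):
0 1 0 0 0
1 1 1 0 0
0 1 0 0 0

After press 2 at (1,1):
0 0 0 0 0
0 0 0 0 0
0 0 0 0 0

Lights still on: 0

Answer: yes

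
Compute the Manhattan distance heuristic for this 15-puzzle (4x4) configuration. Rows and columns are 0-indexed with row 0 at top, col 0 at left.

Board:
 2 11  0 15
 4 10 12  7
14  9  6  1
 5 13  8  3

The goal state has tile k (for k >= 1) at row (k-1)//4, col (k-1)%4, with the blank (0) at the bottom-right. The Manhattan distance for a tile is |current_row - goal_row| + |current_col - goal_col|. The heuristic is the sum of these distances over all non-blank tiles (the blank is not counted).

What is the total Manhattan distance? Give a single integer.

Answer: 36

Derivation:
Tile 2: (0,0)->(0,1) = 1
Tile 11: (0,1)->(2,2) = 3
Tile 15: (0,3)->(3,2) = 4
Tile 4: (1,0)->(0,3) = 4
Tile 10: (1,1)->(2,1) = 1
Tile 12: (1,2)->(2,3) = 2
Tile 7: (1,3)->(1,2) = 1
Tile 14: (2,0)->(3,1) = 2
Tile 9: (2,1)->(2,0) = 1
Tile 6: (2,2)->(1,1) = 2
Tile 1: (2,3)->(0,0) = 5
Tile 5: (3,0)->(1,0) = 2
Tile 13: (3,1)->(3,0) = 1
Tile 8: (3,2)->(1,3) = 3
Tile 3: (3,3)->(0,2) = 4
Sum: 1 + 3 + 4 + 4 + 1 + 2 + 1 + 2 + 1 + 2 + 5 + 2 + 1 + 3 + 4 = 36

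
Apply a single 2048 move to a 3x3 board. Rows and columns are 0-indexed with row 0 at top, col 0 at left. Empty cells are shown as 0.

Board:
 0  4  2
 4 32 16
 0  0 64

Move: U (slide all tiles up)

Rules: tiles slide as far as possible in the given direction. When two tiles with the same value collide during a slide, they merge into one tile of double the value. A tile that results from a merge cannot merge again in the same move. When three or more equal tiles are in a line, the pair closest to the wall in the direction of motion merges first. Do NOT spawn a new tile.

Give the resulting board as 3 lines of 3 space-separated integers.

Slide up:
col 0: [0, 4, 0] -> [4, 0, 0]
col 1: [4, 32, 0] -> [4, 32, 0]
col 2: [2, 16, 64] -> [2, 16, 64]

Answer:  4  4  2
 0 32 16
 0  0 64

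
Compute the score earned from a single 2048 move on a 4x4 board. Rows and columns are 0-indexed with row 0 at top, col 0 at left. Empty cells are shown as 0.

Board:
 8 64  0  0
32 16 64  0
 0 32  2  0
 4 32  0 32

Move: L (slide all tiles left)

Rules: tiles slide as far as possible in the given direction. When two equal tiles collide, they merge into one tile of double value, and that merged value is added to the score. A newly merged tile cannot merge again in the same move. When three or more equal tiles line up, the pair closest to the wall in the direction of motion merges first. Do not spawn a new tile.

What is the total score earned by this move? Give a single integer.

Answer: 64

Derivation:
Slide left:
row 0: [8, 64, 0, 0] -> [8, 64, 0, 0]  score +0 (running 0)
row 1: [32, 16, 64, 0] -> [32, 16, 64, 0]  score +0 (running 0)
row 2: [0, 32, 2, 0] -> [32, 2, 0, 0]  score +0 (running 0)
row 3: [4, 32, 0, 32] -> [4, 64, 0, 0]  score +64 (running 64)
Board after move:
 8 64  0  0
32 16 64  0
32  2  0  0
 4 64  0  0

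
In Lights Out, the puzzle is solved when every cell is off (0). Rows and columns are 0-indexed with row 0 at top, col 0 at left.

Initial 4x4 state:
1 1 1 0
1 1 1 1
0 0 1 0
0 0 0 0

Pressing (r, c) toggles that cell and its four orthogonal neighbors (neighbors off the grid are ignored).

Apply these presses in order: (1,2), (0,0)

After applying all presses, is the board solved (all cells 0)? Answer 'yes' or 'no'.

After press 1 at (1,2):
1 1 0 0
1 0 0 0
0 0 0 0
0 0 0 0

After press 2 at (0,0):
0 0 0 0
0 0 0 0
0 0 0 0
0 0 0 0

Lights still on: 0

Answer: yes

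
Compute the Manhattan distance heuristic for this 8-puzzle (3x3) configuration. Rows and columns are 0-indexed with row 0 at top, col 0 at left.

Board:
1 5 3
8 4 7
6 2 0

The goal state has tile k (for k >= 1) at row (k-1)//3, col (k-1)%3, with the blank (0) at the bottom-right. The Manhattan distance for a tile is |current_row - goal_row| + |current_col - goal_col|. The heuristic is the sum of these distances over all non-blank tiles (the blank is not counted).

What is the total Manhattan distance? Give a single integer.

Answer: 12

Derivation:
Tile 1: (0,0)->(0,0) = 0
Tile 5: (0,1)->(1,1) = 1
Tile 3: (0,2)->(0,2) = 0
Tile 8: (1,0)->(2,1) = 2
Tile 4: (1,1)->(1,0) = 1
Tile 7: (1,2)->(2,0) = 3
Tile 6: (2,0)->(1,2) = 3
Tile 2: (2,1)->(0,1) = 2
Sum: 0 + 1 + 0 + 2 + 1 + 3 + 3 + 2 = 12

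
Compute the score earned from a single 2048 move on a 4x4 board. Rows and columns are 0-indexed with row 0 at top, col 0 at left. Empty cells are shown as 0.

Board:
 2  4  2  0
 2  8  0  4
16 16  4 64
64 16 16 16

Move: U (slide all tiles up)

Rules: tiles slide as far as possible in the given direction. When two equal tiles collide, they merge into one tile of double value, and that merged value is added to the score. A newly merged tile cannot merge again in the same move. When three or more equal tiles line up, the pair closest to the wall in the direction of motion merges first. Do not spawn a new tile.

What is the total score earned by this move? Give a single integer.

Slide up:
col 0: [2, 2, 16, 64] -> [4, 16, 64, 0]  score +4 (running 4)
col 1: [4, 8, 16, 16] -> [4, 8, 32, 0]  score +32 (running 36)
col 2: [2, 0, 4, 16] -> [2, 4, 16, 0]  score +0 (running 36)
col 3: [0, 4, 64, 16] -> [4, 64, 16, 0]  score +0 (running 36)
Board after move:
 4  4  2  4
16  8  4 64
64 32 16 16
 0  0  0  0

Answer: 36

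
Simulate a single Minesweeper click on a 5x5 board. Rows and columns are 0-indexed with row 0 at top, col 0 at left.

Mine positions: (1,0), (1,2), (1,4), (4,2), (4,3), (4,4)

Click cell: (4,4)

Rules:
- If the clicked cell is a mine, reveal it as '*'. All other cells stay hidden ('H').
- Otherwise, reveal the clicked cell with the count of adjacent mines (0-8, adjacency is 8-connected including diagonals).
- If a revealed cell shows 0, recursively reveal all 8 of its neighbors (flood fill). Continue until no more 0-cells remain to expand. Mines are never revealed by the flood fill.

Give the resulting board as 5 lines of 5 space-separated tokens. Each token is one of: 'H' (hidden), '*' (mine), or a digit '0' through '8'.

H H H H H
H H H H H
H H H H H
H H H H H
H H H H *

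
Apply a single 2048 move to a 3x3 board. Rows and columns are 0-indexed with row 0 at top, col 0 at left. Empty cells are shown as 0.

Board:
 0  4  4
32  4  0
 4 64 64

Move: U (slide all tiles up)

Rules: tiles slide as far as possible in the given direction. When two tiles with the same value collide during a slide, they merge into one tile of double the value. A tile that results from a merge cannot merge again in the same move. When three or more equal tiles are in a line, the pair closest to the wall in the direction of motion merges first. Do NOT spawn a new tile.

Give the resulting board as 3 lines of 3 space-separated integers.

Answer: 32  8  4
 4 64 64
 0  0  0

Derivation:
Slide up:
col 0: [0, 32, 4] -> [32, 4, 0]
col 1: [4, 4, 64] -> [8, 64, 0]
col 2: [4, 0, 64] -> [4, 64, 0]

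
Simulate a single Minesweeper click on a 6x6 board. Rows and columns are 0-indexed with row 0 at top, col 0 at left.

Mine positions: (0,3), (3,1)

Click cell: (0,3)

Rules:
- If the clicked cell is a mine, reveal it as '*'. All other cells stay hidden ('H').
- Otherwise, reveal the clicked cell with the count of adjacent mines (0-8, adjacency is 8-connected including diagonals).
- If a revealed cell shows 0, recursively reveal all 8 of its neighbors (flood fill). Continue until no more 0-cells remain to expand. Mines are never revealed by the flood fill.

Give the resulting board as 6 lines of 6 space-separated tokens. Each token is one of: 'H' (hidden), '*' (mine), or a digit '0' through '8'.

H H H * H H
H H H H H H
H H H H H H
H H H H H H
H H H H H H
H H H H H H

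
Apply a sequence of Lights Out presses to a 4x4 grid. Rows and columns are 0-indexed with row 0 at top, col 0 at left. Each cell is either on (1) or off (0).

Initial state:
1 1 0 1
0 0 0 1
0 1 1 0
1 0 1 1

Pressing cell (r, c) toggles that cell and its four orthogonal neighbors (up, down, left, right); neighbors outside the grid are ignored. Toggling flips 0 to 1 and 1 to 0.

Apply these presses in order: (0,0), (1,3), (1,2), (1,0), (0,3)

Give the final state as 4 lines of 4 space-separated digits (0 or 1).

Answer: 1 0 0 1
0 0 0 0
1 1 0 1
1 0 1 1

Derivation:
After press 1 at (0,0):
0 0 0 1
1 0 0 1
0 1 1 0
1 0 1 1

After press 2 at (1,3):
0 0 0 0
1 0 1 0
0 1 1 1
1 0 1 1

After press 3 at (1,2):
0 0 1 0
1 1 0 1
0 1 0 1
1 0 1 1

After press 4 at (1,0):
1 0 1 0
0 0 0 1
1 1 0 1
1 0 1 1

After press 5 at (0,3):
1 0 0 1
0 0 0 0
1 1 0 1
1 0 1 1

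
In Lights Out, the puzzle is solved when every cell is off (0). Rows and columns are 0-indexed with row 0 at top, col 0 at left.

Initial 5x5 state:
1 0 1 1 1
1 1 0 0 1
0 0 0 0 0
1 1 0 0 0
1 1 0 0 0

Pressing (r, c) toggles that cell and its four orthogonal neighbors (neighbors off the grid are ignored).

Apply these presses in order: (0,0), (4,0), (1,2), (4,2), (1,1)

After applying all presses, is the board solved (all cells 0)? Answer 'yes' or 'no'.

After press 1 at (0,0):
0 1 1 1 1
0 1 0 0 1
0 0 0 0 0
1 1 0 0 0
1 1 0 0 0

After press 2 at (4,0):
0 1 1 1 1
0 1 0 0 1
0 0 0 0 0
0 1 0 0 0
0 0 0 0 0

After press 3 at (1,2):
0 1 0 1 1
0 0 1 1 1
0 0 1 0 0
0 1 0 0 0
0 0 0 0 0

After press 4 at (4,2):
0 1 0 1 1
0 0 1 1 1
0 0 1 0 0
0 1 1 0 0
0 1 1 1 0

After press 5 at (1,1):
0 0 0 1 1
1 1 0 1 1
0 1 1 0 0
0 1 1 0 0
0 1 1 1 0

Lights still on: 13

Answer: no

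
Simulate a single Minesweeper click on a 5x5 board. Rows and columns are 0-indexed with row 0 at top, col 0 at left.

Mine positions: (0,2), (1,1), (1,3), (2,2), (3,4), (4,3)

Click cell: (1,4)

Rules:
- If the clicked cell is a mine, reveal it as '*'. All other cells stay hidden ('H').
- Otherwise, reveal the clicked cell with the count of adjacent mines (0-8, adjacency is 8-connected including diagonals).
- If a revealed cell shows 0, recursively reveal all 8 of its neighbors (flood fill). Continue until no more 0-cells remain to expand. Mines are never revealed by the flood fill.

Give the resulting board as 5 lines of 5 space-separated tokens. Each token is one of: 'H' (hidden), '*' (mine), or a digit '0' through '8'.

H H H H H
H H H H 1
H H H H H
H H H H H
H H H H H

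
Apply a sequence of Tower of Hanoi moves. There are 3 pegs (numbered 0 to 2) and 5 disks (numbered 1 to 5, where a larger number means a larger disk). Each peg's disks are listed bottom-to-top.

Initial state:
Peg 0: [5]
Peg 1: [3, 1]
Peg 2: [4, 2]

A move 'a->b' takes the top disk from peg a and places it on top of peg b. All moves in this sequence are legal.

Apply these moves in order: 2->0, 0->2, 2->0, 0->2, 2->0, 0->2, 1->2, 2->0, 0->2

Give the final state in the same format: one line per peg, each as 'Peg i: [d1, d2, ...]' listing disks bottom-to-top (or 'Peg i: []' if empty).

Answer: Peg 0: [5]
Peg 1: [3]
Peg 2: [4, 2, 1]

Derivation:
After move 1 (2->0):
Peg 0: [5, 2]
Peg 1: [3, 1]
Peg 2: [4]

After move 2 (0->2):
Peg 0: [5]
Peg 1: [3, 1]
Peg 2: [4, 2]

After move 3 (2->0):
Peg 0: [5, 2]
Peg 1: [3, 1]
Peg 2: [4]

After move 4 (0->2):
Peg 0: [5]
Peg 1: [3, 1]
Peg 2: [4, 2]

After move 5 (2->0):
Peg 0: [5, 2]
Peg 1: [3, 1]
Peg 2: [4]

After move 6 (0->2):
Peg 0: [5]
Peg 1: [3, 1]
Peg 2: [4, 2]

After move 7 (1->2):
Peg 0: [5]
Peg 1: [3]
Peg 2: [4, 2, 1]

After move 8 (2->0):
Peg 0: [5, 1]
Peg 1: [3]
Peg 2: [4, 2]

After move 9 (0->2):
Peg 0: [5]
Peg 1: [3]
Peg 2: [4, 2, 1]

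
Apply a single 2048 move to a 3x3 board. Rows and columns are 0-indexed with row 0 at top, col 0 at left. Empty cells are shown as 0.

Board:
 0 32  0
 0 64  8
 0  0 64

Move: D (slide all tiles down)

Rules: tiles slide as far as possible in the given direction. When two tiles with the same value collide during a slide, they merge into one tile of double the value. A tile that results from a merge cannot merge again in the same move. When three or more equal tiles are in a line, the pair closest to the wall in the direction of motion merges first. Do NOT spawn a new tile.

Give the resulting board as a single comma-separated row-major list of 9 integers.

Answer: 0, 0, 0, 0, 32, 8, 0, 64, 64

Derivation:
Slide down:
col 0: [0, 0, 0] -> [0, 0, 0]
col 1: [32, 64, 0] -> [0, 32, 64]
col 2: [0, 8, 64] -> [0, 8, 64]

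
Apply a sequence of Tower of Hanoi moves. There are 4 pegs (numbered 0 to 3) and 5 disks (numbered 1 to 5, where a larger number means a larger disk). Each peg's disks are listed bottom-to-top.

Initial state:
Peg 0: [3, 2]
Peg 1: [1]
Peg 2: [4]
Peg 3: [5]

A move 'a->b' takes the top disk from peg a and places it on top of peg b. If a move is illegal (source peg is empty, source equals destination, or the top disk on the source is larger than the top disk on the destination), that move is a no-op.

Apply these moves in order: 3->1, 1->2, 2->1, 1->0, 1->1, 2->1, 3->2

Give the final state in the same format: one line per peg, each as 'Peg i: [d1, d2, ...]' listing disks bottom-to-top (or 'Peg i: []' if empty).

After move 1 (3->1):
Peg 0: [3, 2]
Peg 1: [1]
Peg 2: [4]
Peg 3: [5]

After move 2 (1->2):
Peg 0: [3, 2]
Peg 1: []
Peg 2: [4, 1]
Peg 3: [5]

After move 3 (2->1):
Peg 0: [3, 2]
Peg 1: [1]
Peg 2: [4]
Peg 3: [5]

After move 4 (1->0):
Peg 0: [3, 2, 1]
Peg 1: []
Peg 2: [4]
Peg 3: [5]

After move 5 (1->1):
Peg 0: [3, 2, 1]
Peg 1: []
Peg 2: [4]
Peg 3: [5]

After move 6 (2->1):
Peg 0: [3, 2, 1]
Peg 1: [4]
Peg 2: []
Peg 3: [5]

After move 7 (3->2):
Peg 0: [3, 2, 1]
Peg 1: [4]
Peg 2: [5]
Peg 3: []

Answer: Peg 0: [3, 2, 1]
Peg 1: [4]
Peg 2: [5]
Peg 3: []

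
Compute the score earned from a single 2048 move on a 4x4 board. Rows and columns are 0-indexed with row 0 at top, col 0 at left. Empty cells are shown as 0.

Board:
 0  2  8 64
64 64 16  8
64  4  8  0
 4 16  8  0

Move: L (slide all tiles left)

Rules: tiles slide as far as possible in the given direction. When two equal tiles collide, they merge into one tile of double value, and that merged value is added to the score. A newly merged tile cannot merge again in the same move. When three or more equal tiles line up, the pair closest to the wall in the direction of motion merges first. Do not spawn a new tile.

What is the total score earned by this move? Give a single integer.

Slide left:
row 0: [0, 2, 8, 64] -> [2, 8, 64, 0]  score +0 (running 0)
row 1: [64, 64, 16, 8] -> [128, 16, 8, 0]  score +128 (running 128)
row 2: [64, 4, 8, 0] -> [64, 4, 8, 0]  score +0 (running 128)
row 3: [4, 16, 8, 0] -> [4, 16, 8, 0]  score +0 (running 128)
Board after move:
  2   8  64   0
128  16   8   0
 64   4   8   0
  4  16   8   0

Answer: 128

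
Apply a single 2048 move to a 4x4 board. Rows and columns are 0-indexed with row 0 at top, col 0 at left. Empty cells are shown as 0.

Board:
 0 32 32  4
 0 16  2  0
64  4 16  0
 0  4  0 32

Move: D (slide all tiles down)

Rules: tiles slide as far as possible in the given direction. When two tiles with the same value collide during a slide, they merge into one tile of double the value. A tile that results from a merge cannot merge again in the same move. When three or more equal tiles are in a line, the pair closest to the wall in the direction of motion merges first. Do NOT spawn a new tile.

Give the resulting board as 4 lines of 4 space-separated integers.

Answer:  0  0  0  0
 0 32 32  0
 0 16  2  4
64  8 16 32

Derivation:
Slide down:
col 0: [0, 0, 64, 0] -> [0, 0, 0, 64]
col 1: [32, 16, 4, 4] -> [0, 32, 16, 8]
col 2: [32, 2, 16, 0] -> [0, 32, 2, 16]
col 3: [4, 0, 0, 32] -> [0, 0, 4, 32]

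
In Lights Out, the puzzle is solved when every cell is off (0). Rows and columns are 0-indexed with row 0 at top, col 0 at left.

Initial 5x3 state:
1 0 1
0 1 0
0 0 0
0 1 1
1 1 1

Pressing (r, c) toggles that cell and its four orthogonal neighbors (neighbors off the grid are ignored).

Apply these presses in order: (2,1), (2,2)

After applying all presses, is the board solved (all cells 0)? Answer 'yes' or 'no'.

Answer: no

Derivation:
After press 1 at (2,1):
1 0 1
0 0 0
1 1 1
0 0 1
1 1 1

After press 2 at (2,2):
1 0 1
0 0 1
1 0 0
0 0 0
1 1 1

Lights still on: 7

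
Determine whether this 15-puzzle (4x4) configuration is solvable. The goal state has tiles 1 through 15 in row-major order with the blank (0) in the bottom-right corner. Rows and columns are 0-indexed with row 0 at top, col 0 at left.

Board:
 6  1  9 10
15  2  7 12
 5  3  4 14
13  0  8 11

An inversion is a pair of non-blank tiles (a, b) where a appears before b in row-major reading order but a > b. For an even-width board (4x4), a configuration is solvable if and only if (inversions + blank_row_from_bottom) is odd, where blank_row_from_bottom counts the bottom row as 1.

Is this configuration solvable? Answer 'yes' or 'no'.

Answer: yes

Derivation:
Inversions: 42
Blank is in row 3 (0-indexed from top), which is row 1 counting from the bottom (bottom = 1).
42 + 1 = 43, which is odd, so the puzzle is solvable.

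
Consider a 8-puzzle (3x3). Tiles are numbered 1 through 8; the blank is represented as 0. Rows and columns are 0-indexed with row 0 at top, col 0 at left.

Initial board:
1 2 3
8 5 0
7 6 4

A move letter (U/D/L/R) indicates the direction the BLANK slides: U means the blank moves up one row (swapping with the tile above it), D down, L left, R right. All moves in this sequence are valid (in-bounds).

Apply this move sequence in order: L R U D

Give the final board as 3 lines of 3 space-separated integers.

After move 1 (L):
1 2 3
8 0 5
7 6 4

After move 2 (R):
1 2 3
8 5 0
7 6 4

After move 3 (U):
1 2 0
8 5 3
7 6 4

After move 4 (D):
1 2 3
8 5 0
7 6 4

Answer: 1 2 3
8 5 0
7 6 4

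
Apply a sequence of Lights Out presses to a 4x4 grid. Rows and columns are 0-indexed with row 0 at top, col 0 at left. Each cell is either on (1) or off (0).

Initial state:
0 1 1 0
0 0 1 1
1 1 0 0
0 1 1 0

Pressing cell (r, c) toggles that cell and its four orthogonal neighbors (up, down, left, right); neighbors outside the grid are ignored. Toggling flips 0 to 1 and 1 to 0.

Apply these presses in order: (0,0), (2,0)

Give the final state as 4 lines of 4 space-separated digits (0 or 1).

Answer: 1 0 1 0
0 0 1 1
0 0 0 0
1 1 1 0

Derivation:
After press 1 at (0,0):
1 0 1 0
1 0 1 1
1 1 0 0
0 1 1 0

After press 2 at (2,0):
1 0 1 0
0 0 1 1
0 0 0 0
1 1 1 0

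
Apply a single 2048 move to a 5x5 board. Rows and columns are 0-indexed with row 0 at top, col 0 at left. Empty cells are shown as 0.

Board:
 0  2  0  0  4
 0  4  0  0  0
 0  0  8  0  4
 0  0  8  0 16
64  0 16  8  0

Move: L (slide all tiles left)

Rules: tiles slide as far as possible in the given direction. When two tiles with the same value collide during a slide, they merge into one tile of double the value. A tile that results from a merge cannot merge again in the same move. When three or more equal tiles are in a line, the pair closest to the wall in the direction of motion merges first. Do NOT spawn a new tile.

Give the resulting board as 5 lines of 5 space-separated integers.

Slide left:
row 0: [0, 2, 0, 0, 4] -> [2, 4, 0, 0, 0]
row 1: [0, 4, 0, 0, 0] -> [4, 0, 0, 0, 0]
row 2: [0, 0, 8, 0, 4] -> [8, 4, 0, 0, 0]
row 3: [0, 0, 8, 0, 16] -> [8, 16, 0, 0, 0]
row 4: [64, 0, 16, 8, 0] -> [64, 16, 8, 0, 0]

Answer:  2  4  0  0  0
 4  0  0  0  0
 8  4  0  0  0
 8 16  0  0  0
64 16  8  0  0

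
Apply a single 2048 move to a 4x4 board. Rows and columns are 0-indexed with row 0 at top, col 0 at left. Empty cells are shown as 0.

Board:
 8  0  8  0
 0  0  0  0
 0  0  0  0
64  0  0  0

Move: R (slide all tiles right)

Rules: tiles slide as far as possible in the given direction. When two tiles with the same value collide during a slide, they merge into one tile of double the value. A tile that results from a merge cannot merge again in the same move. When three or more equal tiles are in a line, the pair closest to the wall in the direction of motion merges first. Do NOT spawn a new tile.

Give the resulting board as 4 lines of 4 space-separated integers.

Answer:  0  0  0 16
 0  0  0  0
 0  0  0  0
 0  0  0 64

Derivation:
Slide right:
row 0: [8, 0, 8, 0] -> [0, 0, 0, 16]
row 1: [0, 0, 0, 0] -> [0, 0, 0, 0]
row 2: [0, 0, 0, 0] -> [0, 0, 0, 0]
row 3: [64, 0, 0, 0] -> [0, 0, 0, 64]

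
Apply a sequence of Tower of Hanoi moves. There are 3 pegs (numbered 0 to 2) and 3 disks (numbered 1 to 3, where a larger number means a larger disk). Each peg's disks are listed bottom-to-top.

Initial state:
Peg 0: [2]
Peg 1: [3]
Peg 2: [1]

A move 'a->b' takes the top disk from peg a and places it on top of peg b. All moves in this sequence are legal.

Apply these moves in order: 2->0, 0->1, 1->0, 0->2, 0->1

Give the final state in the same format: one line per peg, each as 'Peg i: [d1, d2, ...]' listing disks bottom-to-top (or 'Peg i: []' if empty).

After move 1 (2->0):
Peg 0: [2, 1]
Peg 1: [3]
Peg 2: []

After move 2 (0->1):
Peg 0: [2]
Peg 1: [3, 1]
Peg 2: []

After move 3 (1->0):
Peg 0: [2, 1]
Peg 1: [3]
Peg 2: []

After move 4 (0->2):
Peg 0: [2]
Peg 1: [3]
Peg 2: [1]

After move 5 (0->1):
Peg 0: []
Peg 1: [3, 2]
Peg 2: [1]

Answer: Peg 0: []
Peg 1: [3, 2]
Peg 2: [1]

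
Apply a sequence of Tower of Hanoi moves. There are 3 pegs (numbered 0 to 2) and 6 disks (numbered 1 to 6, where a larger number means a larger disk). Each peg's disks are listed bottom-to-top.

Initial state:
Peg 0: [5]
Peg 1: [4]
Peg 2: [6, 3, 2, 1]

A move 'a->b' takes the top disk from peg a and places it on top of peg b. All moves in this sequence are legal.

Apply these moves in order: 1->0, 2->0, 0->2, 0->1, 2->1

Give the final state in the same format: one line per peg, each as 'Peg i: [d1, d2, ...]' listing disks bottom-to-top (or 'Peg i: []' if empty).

Answer: Peg 0: [5]
Peg 1: [4, 1]
Peg 2: [6, 3, 2]

Derivation:
After move 1 (1->0):
Peg 0: [5, 4]
Peg 1: []
Peg 2: [6, 3, 2, 1]

After move 2 (2->0):
Peg 0: [5, 4, 1]
Peg 1: []
Peg 2: [6, 3, 2]

After move 3 (0->2):
Peg 0: [5, 4]
Peg 1: []
Peg 2: [6, 3, 2, 1]

After move 4 (0->1):
Peg 0: [5]
Peg 1: [4]
Peg 2: [6, 3, 2, 1]

After move 5 (2->1):
Peg 0: [5]
Peg 1: [4, 1]
Peg 2: [6, 3, 2]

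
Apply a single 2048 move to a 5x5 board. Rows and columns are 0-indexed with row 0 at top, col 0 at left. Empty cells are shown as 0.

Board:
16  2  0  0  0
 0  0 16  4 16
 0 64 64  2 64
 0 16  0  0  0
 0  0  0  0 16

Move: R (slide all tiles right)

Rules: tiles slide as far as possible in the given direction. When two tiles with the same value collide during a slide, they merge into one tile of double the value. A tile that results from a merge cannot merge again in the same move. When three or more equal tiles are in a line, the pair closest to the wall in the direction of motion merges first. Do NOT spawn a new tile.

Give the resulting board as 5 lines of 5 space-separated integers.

Slide right:
row 0: [16, 2, 0, 0, 0] -> [0, 0, 0, 16, 2]
row 1: [0, 0, 16, 4, 16] -> [0, 0, 16, 4, 16]
row 2: [0, 64, 64, 2, 64] -> [0, 0, 128, 2, 64]
row 3: [0, 16, 0, 0, 0] -> [0, 0, 0, 0, 16]
row 4: [0, 0, 0, 0, 16] -> [0, 0, 0, 0, 16]

Answer:   0   0   0  16   2
  0   0  16   4  16
  0   0 128   2  64
  0   0   0   0  16
  0   0   0   0  16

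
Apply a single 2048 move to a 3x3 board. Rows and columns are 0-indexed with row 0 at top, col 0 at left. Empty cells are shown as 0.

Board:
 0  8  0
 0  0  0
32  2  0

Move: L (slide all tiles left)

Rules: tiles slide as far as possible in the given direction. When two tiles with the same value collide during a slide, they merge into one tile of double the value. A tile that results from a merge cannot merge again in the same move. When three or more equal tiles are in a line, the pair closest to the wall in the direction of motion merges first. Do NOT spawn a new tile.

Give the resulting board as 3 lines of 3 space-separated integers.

Answer:  8  0  0
 0  0  0
32  2  0

Derivation:
Slide left:
row 0: [0, 8, 0] -> [8, 0, 0]
row 1: [0, 0, 0] -> [0, 0, 0]
row 2: [32, 2, 0] -> [32, 2, 0]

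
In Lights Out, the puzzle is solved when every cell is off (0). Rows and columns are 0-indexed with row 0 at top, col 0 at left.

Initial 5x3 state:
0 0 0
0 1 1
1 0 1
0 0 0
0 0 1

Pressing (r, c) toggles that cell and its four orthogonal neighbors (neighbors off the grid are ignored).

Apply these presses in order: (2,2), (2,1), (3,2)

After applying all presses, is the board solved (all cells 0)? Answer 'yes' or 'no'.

After press 1 at (2,2):
0 0 0
0 1 0
1 1 0
0 0 1
0 0 1

After press 2 at (2,1):
0 0 0
0 0 0
0 0 1
0 1 1
0 0 1

After press 3 at (3,2):
0 0 0
0 0 0
0 0 0
0 0 0
0 0 0

Lights still on: 0

Answer: yes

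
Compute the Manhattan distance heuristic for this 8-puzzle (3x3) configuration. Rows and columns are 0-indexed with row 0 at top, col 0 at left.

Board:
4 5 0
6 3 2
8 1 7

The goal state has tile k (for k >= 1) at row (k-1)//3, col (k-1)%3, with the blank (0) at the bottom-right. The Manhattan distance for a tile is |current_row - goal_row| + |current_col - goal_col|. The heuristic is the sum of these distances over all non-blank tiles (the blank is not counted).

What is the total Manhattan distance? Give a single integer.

Answer: 14

Derivation:
Tile 4: at (0,0), goal (1,0), distance |0-1|+|0-0| = 1
Tile 5: at (0,1), goal (1,1), distance |0-1|+|1-1| = 1
Tile 6: at (1,0), goal (1,2), distance |1-1|+|0-2| = 2
Tile 3: at (1,1), goal (0,2), distance |1-0|+|1-2| = 2
Tile 2: at (1,2), goal (0,1), distance |1-0|+|2-1| = 2
Tile 8: at (2,0), goal (2,1), distance |2-2|+|0-1| = 1
Tile 1: at (2,1), goal (0,0), distance |2-0|+|1-0| = 3
Tile 7: at (2,2), goal (2,0), distance |2-2|+|2-0| = 2
Sum: 1 + 1 + 2 + 2 + 2 + 1 + 3 + 2 = 14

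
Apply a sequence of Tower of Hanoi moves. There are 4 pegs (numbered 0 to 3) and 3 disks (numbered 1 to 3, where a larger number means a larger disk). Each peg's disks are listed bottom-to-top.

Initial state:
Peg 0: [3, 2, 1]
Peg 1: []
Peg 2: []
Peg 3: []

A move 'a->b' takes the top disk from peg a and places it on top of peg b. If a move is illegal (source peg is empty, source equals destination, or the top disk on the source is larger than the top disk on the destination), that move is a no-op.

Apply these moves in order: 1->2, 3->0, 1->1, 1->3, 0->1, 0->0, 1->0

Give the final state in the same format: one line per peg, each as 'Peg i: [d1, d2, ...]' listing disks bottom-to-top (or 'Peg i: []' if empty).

After move 1 (1->2):
Peg 0: [3, 2, 1]
Peg 1: []
Peg 2: []
Peg 3: []

After move 2 (3->0):
Peg 0: [3, 2, 1]
Peg 1: []
Peg 2: []
Peg 3: []

After move 3 (1->1):
Peg 0: [3, 2, 1]
Peg 1: []
Peg 2: []
Peg 3: []

After move 4 (1->3):
Peg 0: [3, 2, 1]
Peg 1: []
Peg 2: []
Peg 3: []

After move 5 (0->1):
Peg 0: [3, 2]
Peg 1: [1]
Peg 2: []
Peg 3: []

After move 6 (0->0):
Peg 0: [3, 2]
Peg 1: [1]
Peg 2: []
Peg 3: []

After move 7 (1->0):
Peg 0: [3, 2, 1]
Peg 1: []
Peg 2: []
Peg 3: []

Answer: Peg 0: [3, 2, 1]
Peg 1: []
Peg 2: []
Peg 3: []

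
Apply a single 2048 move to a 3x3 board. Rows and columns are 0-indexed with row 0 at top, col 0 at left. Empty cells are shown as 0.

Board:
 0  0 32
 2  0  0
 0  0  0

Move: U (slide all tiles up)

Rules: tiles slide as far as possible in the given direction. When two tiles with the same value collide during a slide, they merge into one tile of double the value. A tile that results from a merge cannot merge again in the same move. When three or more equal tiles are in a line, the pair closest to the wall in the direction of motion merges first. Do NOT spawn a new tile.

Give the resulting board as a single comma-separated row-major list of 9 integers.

Slide up:
col 0: [0, 2, 0] -> [2, 0, 0]
col 1: [0, 0, 0] -> [0, 0, 0]
col 2: [32, 0, 0] -> [32, 0, 0]

Answer: 2, 0, 32, 0, 0, 0, 0, 0, 0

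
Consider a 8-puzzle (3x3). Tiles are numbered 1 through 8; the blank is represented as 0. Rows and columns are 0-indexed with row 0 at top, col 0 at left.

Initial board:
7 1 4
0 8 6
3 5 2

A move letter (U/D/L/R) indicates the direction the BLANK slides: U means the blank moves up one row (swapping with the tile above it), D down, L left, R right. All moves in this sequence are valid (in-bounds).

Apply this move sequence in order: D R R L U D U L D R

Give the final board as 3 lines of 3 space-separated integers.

Answer: 7 1 4
5 3 6
8 0 2

Derivation:
After move 1 (D):
7 1 4
3 8 6
0 5 2

After move 2 (R):
7 1 4
3 8 6
5 0 2

After move 3 (R):
7 1 4
3 8 6
5 2 0

After move 4 (L):
7 1 4
3 8 6
5 0 2

After move 5 (U):
7 1 4
3 0 6
5 8 2

After move 6 (D):
7 1 4
3 8 6
5 0 2

After move 7 (U):
7 1 4
3 0 6
5 8 2

After move 8 (L):
7 1 4
0 3 6
5 8 2

After move 9 (D):
7 1 4
5 3 6
0 8 2

After move 10 (R):
7 1 4
5 3 6
8 0 2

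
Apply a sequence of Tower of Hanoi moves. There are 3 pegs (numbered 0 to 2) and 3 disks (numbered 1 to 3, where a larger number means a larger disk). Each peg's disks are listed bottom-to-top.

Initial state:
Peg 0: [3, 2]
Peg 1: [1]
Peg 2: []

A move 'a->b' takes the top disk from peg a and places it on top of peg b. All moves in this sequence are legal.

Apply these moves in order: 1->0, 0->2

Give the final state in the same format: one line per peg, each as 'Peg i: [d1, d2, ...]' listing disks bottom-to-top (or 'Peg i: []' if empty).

After move 1 (1->0):
Peg 0: [3, 2, 1]
Peg 1: []
Peg 2: []

After move 2 (0->2):
Peg 0: [3, 2]
Peg 1: []
Peg 2: [1]

Answer: Peg 0: [3, 2]
Peg 1: []
Peg 2: [1]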